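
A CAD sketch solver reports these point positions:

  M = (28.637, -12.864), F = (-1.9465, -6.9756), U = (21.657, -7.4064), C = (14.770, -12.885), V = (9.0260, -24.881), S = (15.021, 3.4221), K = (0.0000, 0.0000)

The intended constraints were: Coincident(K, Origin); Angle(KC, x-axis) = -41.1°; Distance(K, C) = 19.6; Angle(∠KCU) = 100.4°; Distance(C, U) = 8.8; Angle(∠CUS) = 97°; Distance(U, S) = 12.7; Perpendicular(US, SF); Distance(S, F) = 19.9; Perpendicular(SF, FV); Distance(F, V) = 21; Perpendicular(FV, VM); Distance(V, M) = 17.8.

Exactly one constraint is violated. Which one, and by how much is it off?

Distance(V, M) = 17.8 — off by 5.20.

K = (0.00, 0.00) ✓; KC at -41.10° ✓; |KC| = 19.60 ✓; ∠KCU = 100.4° ✓; |CU| = 8.800 ✓; ∠CUS = 97.00° ✓; |US| = 12.70 ✓; ∠(US, SF) = 90.00° ✓; |SF| = 19.90 ✓; ∠(SF, FV) = 90.00° ✓; |FV| = 21.00 ✓; ∠(FV, VM) = 90.00° ✓; |VM| = 23.00 ✗.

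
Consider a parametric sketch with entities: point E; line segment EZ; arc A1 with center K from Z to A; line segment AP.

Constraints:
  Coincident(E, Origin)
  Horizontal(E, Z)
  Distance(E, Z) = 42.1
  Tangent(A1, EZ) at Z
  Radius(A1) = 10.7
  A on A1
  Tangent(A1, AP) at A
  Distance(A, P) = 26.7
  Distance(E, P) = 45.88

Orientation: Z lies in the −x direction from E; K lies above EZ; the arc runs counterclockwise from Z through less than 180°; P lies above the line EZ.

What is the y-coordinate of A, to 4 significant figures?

9.482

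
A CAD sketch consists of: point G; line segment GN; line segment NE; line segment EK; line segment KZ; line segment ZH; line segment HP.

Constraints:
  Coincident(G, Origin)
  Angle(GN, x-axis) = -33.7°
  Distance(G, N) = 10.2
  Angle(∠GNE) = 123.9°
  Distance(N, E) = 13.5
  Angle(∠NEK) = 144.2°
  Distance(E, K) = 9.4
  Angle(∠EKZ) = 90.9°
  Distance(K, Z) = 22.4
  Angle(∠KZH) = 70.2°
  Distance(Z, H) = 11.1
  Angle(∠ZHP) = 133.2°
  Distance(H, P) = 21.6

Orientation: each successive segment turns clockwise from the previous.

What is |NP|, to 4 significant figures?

8.879

∠KZH = 70.2° gives ZH at 35.50° from the x-axis; with |ZH| = 11.1, H = (-6.318, -7.605). ∠ZHP = 133.2° gives HP at -11.30° from the x-axis; with |HP| = 21.6, P = (14.86, -11.84). Then |NP| = |P − N| = 8.879.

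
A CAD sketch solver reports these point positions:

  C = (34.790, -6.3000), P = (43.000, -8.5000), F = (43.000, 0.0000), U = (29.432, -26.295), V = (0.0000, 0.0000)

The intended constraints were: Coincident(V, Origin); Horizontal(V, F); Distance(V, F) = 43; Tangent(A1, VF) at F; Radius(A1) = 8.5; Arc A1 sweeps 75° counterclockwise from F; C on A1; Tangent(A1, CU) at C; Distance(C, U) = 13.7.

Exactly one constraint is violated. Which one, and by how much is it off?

Distance(C, U) = 13.7 — off by 7.00.

V = (0.00, 0.00) ✓; V.y = 0.00, F.y = 0.00 ✓; |VF| = 43.00 ✓; ∠(PF, FV) = 90.00° ✓; |PF| = 8.500 ✓; bearing(P→C) − bearing(P→F) = 75.00° ✓; |PC| = 8.500 ✓; ∠(PC, CU) = 90.00° ✓; |CU| = 20.70 ✗.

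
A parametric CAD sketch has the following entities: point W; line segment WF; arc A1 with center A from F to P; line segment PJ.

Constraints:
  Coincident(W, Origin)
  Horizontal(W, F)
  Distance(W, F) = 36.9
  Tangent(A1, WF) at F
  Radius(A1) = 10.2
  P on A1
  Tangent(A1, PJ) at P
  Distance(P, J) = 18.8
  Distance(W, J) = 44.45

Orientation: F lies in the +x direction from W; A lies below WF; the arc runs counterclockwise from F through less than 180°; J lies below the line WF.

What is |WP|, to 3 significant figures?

29.9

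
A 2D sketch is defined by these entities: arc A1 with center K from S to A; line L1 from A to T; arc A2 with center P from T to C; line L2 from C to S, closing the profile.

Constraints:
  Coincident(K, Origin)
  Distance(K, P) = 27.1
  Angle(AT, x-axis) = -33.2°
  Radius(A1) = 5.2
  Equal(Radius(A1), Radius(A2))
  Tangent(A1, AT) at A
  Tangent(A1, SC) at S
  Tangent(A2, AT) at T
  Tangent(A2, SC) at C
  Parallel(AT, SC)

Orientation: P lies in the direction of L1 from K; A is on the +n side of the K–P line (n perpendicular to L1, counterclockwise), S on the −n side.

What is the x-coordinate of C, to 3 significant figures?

19.8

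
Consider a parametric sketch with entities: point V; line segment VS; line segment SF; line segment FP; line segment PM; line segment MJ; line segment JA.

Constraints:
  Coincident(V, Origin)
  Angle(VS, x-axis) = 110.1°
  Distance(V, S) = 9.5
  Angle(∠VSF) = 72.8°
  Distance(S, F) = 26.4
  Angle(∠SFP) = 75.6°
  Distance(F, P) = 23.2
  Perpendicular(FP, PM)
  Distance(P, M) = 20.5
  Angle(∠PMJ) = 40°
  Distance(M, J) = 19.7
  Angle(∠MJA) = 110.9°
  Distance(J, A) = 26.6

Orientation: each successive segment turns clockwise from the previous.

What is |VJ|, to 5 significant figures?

15.733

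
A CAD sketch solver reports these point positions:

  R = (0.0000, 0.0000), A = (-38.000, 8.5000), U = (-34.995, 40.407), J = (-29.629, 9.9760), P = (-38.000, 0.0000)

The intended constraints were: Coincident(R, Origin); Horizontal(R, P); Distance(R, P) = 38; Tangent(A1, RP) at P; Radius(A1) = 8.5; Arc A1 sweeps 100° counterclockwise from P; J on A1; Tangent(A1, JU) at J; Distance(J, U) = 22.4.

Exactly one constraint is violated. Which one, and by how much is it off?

Distance(J, U) = 22.4 — off by 8.50.

R = (0.00, 0.00) ✓; R.y = 0.00, P.y = 0.00 ✓; |RP| = 38.00 ✓; ∠(AP, PR) = 90.00° ✓; |AP| = 8.500 ✓; bearing(A→J) − bearing(A→P) = 100.0° ✓; |AJ| = 8.500 ✓; ∠(AJ, JU) = 90.00° ✓; |JU| = 30.90 ✗.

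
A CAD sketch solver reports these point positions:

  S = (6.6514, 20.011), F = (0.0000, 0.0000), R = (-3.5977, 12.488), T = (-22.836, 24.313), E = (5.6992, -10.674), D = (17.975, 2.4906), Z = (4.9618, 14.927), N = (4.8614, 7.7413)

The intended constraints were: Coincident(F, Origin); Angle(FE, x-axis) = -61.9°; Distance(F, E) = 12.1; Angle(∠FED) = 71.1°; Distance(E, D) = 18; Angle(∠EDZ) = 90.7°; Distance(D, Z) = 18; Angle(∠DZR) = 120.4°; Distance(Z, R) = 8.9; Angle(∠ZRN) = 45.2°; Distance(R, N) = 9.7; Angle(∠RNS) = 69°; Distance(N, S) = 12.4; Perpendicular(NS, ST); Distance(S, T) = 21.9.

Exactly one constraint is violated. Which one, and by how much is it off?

Distance(S, T) = 21.9 — off by 7.90.

F = (0.00, 0.00) ✓; FE at -61.90° ✓; |FE| = 12.10 ✓; ∠FED = 71.10° ✓; |ED| = 18.00 ✓; ∠EDZ = 90.70° ✓; |DZ| = 18.00 ✓; ∠DZR = 120.4° ✓; |ZR| = 8.900 ✓; ∠ZRN = 45.20° ✓; |RN| = 9.700 ✓; ∠RNS = 69.00° ✓; |NS| = 12.40 ✓; ∠(NS, ST) = 90.00° ✓; |ST| = 29.80 ✗.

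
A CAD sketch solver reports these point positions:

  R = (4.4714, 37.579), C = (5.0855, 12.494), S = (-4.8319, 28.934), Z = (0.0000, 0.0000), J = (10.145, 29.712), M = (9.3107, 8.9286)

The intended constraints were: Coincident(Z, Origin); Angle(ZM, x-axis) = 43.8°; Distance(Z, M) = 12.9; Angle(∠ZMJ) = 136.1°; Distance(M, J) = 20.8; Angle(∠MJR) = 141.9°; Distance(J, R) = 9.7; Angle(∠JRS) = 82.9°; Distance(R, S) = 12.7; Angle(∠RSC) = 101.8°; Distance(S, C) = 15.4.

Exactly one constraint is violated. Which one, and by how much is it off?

Distance(S, C) = 15.4 — off by 3.80.

Z = (0.00, 0.00) ✓; ZM at 43.80° ✓; |ZM| = 12.90 ✓; ∠ZMJ = 136.1° ✓; |MJ| = 20.80 ✓; ∠MJR = 141.9° ✓; |JR| = 9.699 ✓; ∠JRS = 82.90° ✓; |RS| = 12.70 ✓; ∠RSC = 101.8° ✓; |SC| = 19.20 ✗.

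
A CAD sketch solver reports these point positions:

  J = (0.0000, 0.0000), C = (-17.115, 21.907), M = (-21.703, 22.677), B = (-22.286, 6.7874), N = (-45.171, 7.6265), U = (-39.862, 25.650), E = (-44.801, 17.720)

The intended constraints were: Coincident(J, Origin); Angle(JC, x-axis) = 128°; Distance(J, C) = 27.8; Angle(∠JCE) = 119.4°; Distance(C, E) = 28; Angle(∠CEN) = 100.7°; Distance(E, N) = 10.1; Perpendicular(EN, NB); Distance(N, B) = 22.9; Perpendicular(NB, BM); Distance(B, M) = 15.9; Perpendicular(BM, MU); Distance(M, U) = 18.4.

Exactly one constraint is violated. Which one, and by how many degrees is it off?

Perpendicular(BM, MU) — off by 7.20°.

J = (0.00, 0.00) ✓; JC at 128.0° ✓; |JC| = 27.80 ✓; ∠JCE = 119.4° ✓; |CE| = 28.00 ✓; ∠CEN = 100.7° ✓; |EN| = 10.10 ✓; ∠(EN, NB) = 90.00° ✓; |NB| = 22.90 ✓; ∠(NB, BM) = 90.00° ✓; |BM| = 15.90 ✓; ∠(BM, MU) = 82.80° ✗; |MU| = 18.40 ✓.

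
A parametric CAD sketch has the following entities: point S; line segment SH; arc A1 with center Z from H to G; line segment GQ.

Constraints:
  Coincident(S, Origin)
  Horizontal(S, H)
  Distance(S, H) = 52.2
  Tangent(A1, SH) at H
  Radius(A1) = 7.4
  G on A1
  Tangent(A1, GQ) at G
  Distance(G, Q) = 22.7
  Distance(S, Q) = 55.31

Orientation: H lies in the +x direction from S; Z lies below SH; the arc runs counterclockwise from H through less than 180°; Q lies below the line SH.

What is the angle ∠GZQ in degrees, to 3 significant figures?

71.9°

Checks: |ZG| = 7.400 ✓; ∠(ZG, GQ) = 90.00° ✓; |GQ| = 22.70 ✓; |SQ| = 55.31 ✓.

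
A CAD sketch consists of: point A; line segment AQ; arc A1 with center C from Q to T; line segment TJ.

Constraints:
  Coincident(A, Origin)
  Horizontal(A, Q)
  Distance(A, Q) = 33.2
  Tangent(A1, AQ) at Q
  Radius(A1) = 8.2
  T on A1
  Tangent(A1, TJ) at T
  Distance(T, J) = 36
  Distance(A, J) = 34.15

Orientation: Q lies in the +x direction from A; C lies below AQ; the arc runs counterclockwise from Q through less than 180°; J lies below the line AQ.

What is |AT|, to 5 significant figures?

26.636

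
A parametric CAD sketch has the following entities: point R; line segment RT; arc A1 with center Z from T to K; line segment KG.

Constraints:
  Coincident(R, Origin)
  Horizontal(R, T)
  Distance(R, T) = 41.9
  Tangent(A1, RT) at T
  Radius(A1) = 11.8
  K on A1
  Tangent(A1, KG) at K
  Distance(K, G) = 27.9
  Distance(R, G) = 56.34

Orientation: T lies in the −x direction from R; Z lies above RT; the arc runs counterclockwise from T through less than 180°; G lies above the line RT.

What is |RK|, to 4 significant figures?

33.94

Checks: |ZK| = 11.80 ✓; ∠(ZK, KG) = 90.00° ✓; |KG| = 27.90 ✓; |RG| = 56.34 ✓.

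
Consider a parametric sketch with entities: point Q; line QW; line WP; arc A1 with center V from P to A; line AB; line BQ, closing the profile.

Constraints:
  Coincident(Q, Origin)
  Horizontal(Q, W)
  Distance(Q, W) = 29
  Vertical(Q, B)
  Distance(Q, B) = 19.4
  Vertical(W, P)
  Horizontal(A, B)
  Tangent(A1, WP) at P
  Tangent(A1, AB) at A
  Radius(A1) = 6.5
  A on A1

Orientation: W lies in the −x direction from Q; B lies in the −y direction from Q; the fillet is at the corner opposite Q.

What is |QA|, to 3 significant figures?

29.7

Q is at the origin; Q and W share the same y with |QW| = 29.0 and W on the −x side, so W = (-29.0, 0.00). QB is vertical with |QB| = 19.4 and B on the −y side, so B = (0.00, -19.4). The virtual corner opposite Q is at (-29.0, -19.4). A1 meets WP tangentially, so VP is at right angles to WP and tangency of A1 to AB means the radius VA is perpendicular to AB, with radius 6.5, so the center V sits 6.5 in from both sides at V = (-22.5, -12.9). That places the tangent points at P = (-29.0, -12.9) on WP and A = (-22.5, -19.4) on AB. Then |QA| = |A − Q| = 29.7.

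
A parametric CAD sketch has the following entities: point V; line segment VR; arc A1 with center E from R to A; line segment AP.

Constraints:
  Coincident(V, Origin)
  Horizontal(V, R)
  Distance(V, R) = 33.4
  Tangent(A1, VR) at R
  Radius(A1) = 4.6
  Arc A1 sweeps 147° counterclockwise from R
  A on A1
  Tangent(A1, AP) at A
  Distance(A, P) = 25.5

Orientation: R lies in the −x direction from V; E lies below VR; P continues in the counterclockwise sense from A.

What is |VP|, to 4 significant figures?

26.65

V is at the origin; VR is horizontal with |VR| = 33.4 and R on the −x side, so R = (-33.40, 0.000). Since A1 is tangent to VR there, ER ⟂ VR, so E = R + (0, -4.6) = (-33.40, -4.600). On A1, R sits at bearing 90° from E; a 147° counterclockwise sweep puts A at bearing 237°, so A = E + 4.6·(cos 237°, sin 237°) = (-35.91, -8.458). Tangency of A1 to AP means the radius EA is perpendicular to AP, so AP runs along (−sin 237°, cos 237°); with |AP| = 25.5, P = (-14.52, -22.35). Then |VP| = |P − V| = 26.65.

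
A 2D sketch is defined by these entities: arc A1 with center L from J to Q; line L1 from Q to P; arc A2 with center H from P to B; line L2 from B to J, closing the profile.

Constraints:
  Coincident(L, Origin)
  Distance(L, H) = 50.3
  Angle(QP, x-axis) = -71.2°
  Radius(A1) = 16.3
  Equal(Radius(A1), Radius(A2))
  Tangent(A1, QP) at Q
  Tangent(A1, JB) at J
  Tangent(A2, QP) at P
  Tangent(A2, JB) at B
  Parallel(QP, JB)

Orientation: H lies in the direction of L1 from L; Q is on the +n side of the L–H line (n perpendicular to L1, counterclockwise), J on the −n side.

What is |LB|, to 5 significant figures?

52.875

The slot axis is L1's direction at -71.2°, so u = (cos -71.2°, sin -71.2°) = (0.32227, -0.94665) and n = (−sin -71.2°, cos -71.2°) = (0.94665, 0.32227). L is at the origin and H lies 50.3 along u from L, so H = 50.3·u = (16.210, -47.616). Tangency of A1 to both parallel lines with radius 16.3 puts Q and J at L ± 16.3·n: Q = (15.430, 5.2529), J = (-15.430, -5.2529). Equal radii place P and B the same way about H: P = H + 16.3·n = (31.640, -42.364), B = H − 16.3·n = (0.77958, -52.869). Then |LB| = |B − L| = 52.875.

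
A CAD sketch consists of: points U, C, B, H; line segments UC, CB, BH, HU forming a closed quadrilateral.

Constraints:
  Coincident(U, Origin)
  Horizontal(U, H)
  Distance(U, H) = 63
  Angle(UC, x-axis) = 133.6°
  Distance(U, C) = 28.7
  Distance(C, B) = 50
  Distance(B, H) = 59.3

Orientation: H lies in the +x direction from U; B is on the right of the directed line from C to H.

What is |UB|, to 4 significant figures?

22.38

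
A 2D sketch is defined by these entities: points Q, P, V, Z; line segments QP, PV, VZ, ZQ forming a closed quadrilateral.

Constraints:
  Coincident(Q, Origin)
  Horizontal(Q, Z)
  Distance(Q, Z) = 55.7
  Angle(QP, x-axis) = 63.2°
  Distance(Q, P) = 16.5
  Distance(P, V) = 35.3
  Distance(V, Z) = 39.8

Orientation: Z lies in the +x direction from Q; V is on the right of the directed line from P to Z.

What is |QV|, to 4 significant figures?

27.22

Q is at the origin; QZ is horizontal with |QZ| = 55.7 and Z in +x, so Z = (55.7, 0). QP runs at 63.2° with |QP| = 16.5, so P = (7.439, 14.73). V is determined by |PV| = 35.3 and |VZ| = 39.8 together: it lies at the intersection of circle(P, 35.3) and circle(Z, 39.8). With |PZ| = 50.46, the foot of the radical line on PZ is 21.88 from P and the perpendicular offset is √(35.3² − 21.88²) = 27.70. Taking the right-of-PZ solution: V = (20.28, -18.15).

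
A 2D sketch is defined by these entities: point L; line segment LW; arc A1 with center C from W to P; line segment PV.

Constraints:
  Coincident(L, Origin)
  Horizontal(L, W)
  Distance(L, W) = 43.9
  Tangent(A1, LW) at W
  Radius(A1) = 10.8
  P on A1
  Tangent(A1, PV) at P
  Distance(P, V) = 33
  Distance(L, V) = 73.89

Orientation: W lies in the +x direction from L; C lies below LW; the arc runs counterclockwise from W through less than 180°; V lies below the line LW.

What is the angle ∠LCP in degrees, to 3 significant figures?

62.9°

Checks: |CP| = 10.80 ✓; ∠(CP, PV) = 90.00° ✓; |PV| = 33.00 ✓; |LV| = 73.89 ✓.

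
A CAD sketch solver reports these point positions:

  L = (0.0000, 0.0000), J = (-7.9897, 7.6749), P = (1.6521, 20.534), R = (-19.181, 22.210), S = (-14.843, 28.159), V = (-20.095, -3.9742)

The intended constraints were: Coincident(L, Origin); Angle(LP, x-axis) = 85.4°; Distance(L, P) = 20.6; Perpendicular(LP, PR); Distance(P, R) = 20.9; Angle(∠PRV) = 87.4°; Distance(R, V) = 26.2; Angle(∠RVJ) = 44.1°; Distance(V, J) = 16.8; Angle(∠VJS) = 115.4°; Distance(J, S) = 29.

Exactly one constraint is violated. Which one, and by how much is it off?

Distance(J, S) = 29 — off by 7.40.

L = (0.00, 0.00) ✓; LP at 85.40° ✓; |LP| = 20.60 ✓; ∠(LP, PR) = 90.00° ✓; |PR| = 20.90 ✓; ∠PRV = 87.40° ✓; |RV| = 26.20 ✓; ∠RVJ = 44.10° ✓; |VJ| = 16.80 ✓; ∠VJS = 115.4° ✓; |JS| = 21.60 ✗.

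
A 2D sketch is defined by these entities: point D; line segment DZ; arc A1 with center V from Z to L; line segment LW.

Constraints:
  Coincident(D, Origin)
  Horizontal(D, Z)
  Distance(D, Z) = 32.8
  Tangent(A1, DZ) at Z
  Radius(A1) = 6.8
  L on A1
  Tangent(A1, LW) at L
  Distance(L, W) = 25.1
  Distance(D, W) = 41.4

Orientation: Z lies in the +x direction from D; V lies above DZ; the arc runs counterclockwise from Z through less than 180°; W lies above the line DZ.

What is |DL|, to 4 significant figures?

40.02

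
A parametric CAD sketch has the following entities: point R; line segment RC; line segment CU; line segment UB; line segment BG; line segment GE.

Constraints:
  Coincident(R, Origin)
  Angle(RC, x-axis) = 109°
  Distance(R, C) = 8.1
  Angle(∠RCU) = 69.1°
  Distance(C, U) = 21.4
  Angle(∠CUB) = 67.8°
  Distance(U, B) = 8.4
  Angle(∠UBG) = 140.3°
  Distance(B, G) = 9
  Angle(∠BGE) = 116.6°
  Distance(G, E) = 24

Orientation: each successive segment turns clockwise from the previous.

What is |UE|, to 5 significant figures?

30.756

R is at the origin; RC runs at 109.0° with length 8.1, so C = (-2.6371, 7.6587). ∠RCU = 69.1° gives CU at -1.9000° from the x-axis; with |CU| = 21.4, U = (18.751, 6.9492). ∠CUB = 67.8° gives UB at -114.10° from the x-axis; with |UB| = 8.4, B = (15.321, -0.71863). ∠UBG = 140.3° gives BG at -153.80° from the x-axis; with |BG| = 9.0, G = (7.2458, -4.6922). ∠BGE = 116.6° gives GE at 142.80° from the x-axis; with |GE| = 24.0, E = (-11.871, 9.8182). Then |UE| = |E − U| = 30.756.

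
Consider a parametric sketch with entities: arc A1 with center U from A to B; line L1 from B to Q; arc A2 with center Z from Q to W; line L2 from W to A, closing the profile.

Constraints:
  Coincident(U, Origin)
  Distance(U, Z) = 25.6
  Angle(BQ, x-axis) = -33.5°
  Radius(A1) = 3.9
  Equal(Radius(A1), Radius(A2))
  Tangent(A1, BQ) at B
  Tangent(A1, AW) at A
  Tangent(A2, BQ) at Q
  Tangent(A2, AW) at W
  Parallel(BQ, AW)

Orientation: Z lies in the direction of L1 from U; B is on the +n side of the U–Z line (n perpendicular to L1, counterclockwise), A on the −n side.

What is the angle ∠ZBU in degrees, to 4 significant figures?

81.34°

The slot axis is L1's direction at -33.5°, so u = (cos -33.5°, sin -33.5°) = (0.8339, -0.5519) and n = (−sin -33.5°, cos -33.5°) = (0.5519, 0.8339). U is at the origin and Z lies 25.6 along u from U, so Z = 25.6·u = (21.35, -14.13). Tangency of A1 to both parallel lines with radius 3.9 puts B and A at U ± 3.9·n: B = (2.153, 3.252), A = (-2.153, -3.252). Then cos ∠ZBU = BZ·BU / (|BZ||BU|), giving 81.34°.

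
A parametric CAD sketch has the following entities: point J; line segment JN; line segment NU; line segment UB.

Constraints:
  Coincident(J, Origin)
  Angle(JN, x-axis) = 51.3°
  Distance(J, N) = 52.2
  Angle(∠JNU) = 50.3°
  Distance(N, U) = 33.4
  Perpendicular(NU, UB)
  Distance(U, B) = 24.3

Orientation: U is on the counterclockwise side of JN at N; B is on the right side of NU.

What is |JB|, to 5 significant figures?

64.463

J is at the origin; JN runs at 51.3° with length 52.2, so N = 52.2·(cos 51.3°, sin 51.3°) = (32.638, 40.738). ∠JNU = 50.3°, so NU runs at 51.3° + (180° − 50.3°) = 181.00° from the x-axis; with |NU| = 33.4, U = N + 33.4·(cos 181.00°, sin 181.00°) = (-0.75725, 40.156). NU ⟂ UB; with |UB| = 24.3 on the right of NU, B = U + 24.3·(-0.017452, 0.99985) = (-1.1813, 64.452). Then |JB| = |B − J| = 64.463.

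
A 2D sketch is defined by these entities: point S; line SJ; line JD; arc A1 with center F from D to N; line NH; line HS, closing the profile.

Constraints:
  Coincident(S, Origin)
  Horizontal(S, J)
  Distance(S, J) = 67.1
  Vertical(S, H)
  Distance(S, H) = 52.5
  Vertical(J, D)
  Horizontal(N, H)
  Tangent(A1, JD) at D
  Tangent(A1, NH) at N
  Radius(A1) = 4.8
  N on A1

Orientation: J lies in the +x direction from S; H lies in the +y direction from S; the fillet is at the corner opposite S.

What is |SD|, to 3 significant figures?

82.3

S is at the origin; S and J share the same y with |SJ| = 67.1 and J on the +x side, so J = (67.1, 0.00). S and H share the same x with |SH| = 52.5 and H on the +y side, so H = (0.00, 52.5). The virtual corner opposite S is at (67.1, 52.5). Tangency of A1 to JD means the radius FD is perpendicular to JD and since A1 is tangent to NH there, FN ⟂ NH, with radius 4.8, so the center F sits 4.8 in from both sides at F = (62.3, 47.7). That places the tangent points at D = (67.1, 47.7) on JD and N = (62.3, 52.5) on NH. Then |SD| = |D − S| = 82.3.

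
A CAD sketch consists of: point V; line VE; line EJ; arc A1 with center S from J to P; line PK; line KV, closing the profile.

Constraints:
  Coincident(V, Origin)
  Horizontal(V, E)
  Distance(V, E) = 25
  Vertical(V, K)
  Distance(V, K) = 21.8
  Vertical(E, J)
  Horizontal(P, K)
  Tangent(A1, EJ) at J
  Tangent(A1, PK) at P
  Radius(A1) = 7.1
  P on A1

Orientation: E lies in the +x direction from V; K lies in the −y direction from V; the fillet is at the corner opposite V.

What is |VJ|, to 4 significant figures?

29.00

V is at the origin; V and E share the same y with |VE| = 25.0 and E on the +x side, so E = (25.00, 0.000). V and K share the same x with |VK| = 21.8 and K on the −y side, so K = (0.000, -21.80). The virtual corner opposite V is at (25.00, -21.80). Tangency of A1 to EJ means the radius SJ is perpendicular to EJ and the tangent condition forces SP to be normal to PK, with radius 7.1, so the center S sits 7.1 in from both sides at S = (17.90, -14.70). That places the tangent points at J = (25.00, -14.70) on EJ and P = (17.90, -21.80) on PK. Then |VJ| = |J − V| = 29.00.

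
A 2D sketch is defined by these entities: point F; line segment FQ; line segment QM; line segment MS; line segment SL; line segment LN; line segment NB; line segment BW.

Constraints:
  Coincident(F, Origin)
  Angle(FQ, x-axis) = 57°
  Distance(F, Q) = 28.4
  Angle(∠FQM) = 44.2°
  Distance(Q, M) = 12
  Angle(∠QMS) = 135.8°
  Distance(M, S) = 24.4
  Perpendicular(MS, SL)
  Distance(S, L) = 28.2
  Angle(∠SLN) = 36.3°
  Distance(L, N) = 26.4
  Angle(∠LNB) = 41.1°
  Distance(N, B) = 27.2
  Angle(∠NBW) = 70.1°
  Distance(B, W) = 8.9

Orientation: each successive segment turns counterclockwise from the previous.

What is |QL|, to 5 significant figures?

38.504

F is at the origin; FQ runs at 57.0° with length 28.4, so Q = (15.468, 23.818). ∠FQM = 44.2° gives QM at -167.20° from the x-axis; with |QM| = 12.0, M = (3.7660, 21.160). ∠QMS = 135.8° gives MS at -123.00° from the x-axis; with |MS| = 24.4, S = (-9.5232, 0.69610). MS is perpendicular to SL, so SL runs at -33.000°; with |SL| = 28.2, L = (14.127, -14.663). Then |QL| = |L − Q| = 38.504.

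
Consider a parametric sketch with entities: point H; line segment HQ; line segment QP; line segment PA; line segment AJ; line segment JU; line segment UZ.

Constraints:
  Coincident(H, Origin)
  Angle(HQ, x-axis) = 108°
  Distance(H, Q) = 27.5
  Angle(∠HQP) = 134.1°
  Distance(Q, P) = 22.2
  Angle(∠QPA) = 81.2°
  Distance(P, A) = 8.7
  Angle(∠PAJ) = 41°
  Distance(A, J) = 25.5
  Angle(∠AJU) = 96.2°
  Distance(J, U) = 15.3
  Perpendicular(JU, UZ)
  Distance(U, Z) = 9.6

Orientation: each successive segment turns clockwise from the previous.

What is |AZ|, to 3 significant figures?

24.0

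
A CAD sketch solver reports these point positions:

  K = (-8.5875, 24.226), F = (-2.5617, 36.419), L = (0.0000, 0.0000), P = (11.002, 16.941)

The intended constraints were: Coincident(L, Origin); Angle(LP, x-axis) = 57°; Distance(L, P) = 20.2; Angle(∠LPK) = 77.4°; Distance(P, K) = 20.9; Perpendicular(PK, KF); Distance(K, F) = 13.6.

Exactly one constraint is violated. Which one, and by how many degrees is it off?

Perpendicular(PK, KF) — off by 5.90°.

L = (0.00, 0.00) ✓; LP at 57.00° ✓; |LP| = 20.20 ✓; ∠LPK = 77.40° ✓; |PK| = 20.90 ✓; ∠(PK, KF) = 95.90° ✗; |KF| = 13.60 ✓.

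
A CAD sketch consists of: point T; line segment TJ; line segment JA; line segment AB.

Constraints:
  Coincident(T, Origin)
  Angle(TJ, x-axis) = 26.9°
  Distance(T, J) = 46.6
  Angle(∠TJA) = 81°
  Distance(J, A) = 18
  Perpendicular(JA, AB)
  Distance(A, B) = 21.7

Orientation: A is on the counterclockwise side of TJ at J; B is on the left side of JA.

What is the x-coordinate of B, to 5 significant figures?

13.425

T is at the origin; TJ runs at 26.9° with length 46.6, so J = 46.6·(cos 26.9°, sin 26.9°) = (41.558, 21.083). ∠TJA = 81.0°, so JA runs at 26.9° + (180° − 81.0°) = 125.90° from the x-axis; with |JA| = 18.0, A = J + 18.0·(cos 125.90°, sin 125.90°) = (31.003, 35.664). The perpendicularity gives AB at right angles to JA; with |AB| = 21.7 on the left of JA, B = A + 21.7·(-0.81004, -0.58637) = (13.425, 22.940). So B.x = 13.425.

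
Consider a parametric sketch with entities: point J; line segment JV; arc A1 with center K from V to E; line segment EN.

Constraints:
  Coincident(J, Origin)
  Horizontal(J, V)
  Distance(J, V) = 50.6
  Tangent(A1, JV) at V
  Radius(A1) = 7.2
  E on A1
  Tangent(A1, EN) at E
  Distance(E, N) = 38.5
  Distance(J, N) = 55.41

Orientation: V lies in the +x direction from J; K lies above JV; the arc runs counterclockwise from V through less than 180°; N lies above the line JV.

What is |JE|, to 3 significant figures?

57.7

Checks: |KE| = 7.200 ✓; ∠(KE, EN) = 90.00° ✓; |EN| = 38.50 ✓; |JN| = 55.41 ✓.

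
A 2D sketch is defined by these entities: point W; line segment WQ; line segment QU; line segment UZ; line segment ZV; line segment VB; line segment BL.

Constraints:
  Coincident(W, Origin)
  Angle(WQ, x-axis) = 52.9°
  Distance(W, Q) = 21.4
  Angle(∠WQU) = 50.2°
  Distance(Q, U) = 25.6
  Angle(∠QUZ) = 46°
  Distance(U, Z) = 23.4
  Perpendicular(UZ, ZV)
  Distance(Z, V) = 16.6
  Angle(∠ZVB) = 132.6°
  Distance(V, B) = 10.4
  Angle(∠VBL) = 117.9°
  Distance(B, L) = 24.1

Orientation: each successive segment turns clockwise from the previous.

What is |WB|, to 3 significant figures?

26.9

W is at the origin; WQ runs at 52.9° with length 21.4, so Q = (12.9, 17.1). ∠WQU = 50.2° gives QU at -76.9° from the x-axis; with |QU| = 25.6, U = (18.7, -7.87). ∠QUZ = 46.0° gives UZ at 149° from the x-axis; with |UZ| = 23.4, Z = (-1.37, 4.15). UZ ⟂ ZV, so ZV runs at 59.1°; with |ZV| = 16.6, V = (7.16, 18.4). ∠ZVB = 132.6° gives VB at 11.7° from the x-axis; with |VB| = 10.4, B = (17.3, 20.5). Then |WB| = |B − W| = 26.9.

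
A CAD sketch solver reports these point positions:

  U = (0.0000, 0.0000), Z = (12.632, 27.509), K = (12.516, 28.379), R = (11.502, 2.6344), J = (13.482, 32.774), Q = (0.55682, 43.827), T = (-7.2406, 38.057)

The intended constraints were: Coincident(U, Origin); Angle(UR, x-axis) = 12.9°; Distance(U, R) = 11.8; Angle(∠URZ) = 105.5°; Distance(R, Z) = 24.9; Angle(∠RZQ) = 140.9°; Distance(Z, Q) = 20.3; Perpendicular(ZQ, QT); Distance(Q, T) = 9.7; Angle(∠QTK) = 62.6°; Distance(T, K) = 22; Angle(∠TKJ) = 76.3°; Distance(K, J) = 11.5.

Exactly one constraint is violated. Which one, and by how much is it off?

Distance(K, J) = 11.5 — off by 7.00.

U = (0.00, 0.00) ✓; UR at 12.90° ✓; |UR| = 11.80 ✓; ∠URZ = 105.5° ✓; |RZ| = 24.90 ✓; ∠RZQ = 140.9° ✓; |ZQ| = 20.30 ✓; ∠(ZQ, QT) = 90.00° ✓; |QT| = 9.700 ✓; ∠QTK = 62.60° ✓; |TK| = 22.00 ✓; ∠TKJ = 76.30° ✓; |KJ| = 4.500 ✗.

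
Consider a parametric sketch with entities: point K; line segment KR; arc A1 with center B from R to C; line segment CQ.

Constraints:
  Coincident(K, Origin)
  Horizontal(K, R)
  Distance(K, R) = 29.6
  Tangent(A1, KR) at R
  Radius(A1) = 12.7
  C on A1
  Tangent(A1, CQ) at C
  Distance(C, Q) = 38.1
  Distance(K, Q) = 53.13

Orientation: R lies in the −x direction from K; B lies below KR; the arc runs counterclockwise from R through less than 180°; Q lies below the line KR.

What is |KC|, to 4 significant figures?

44.61

K is at the origin; K and R share the same y with |KR| = 29.6 and R on the −x side, so R = (-29.60, 0.000). A1 meets KR tangentially, so BR is at right angles to KR, so B = R + (0, -12.7) = (-29.60, -12.70). Since BC ⟂ CQ (tangency), |BQ| = √(12.7² + 38.1²) = 40.16 regardless of where C sits on A1. So Q lies on both circle(K, 53.13) and circle(B, 40.16); the below-KR intersection is Q = (-16.26, -50.58). C is the foot of the tangent from Q: C = (-39.63, -20.49).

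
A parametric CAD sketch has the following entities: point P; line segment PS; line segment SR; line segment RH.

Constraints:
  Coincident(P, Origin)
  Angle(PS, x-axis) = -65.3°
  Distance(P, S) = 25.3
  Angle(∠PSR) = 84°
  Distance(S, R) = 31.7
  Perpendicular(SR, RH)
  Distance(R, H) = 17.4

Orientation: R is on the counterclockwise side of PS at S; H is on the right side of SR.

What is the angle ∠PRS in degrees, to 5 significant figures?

40.892°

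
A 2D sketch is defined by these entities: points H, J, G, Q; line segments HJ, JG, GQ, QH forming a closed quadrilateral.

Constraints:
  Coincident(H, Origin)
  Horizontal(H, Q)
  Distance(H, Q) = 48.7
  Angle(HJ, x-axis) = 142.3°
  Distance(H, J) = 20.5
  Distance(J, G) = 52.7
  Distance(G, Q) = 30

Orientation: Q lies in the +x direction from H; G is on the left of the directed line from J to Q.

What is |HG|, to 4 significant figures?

43.57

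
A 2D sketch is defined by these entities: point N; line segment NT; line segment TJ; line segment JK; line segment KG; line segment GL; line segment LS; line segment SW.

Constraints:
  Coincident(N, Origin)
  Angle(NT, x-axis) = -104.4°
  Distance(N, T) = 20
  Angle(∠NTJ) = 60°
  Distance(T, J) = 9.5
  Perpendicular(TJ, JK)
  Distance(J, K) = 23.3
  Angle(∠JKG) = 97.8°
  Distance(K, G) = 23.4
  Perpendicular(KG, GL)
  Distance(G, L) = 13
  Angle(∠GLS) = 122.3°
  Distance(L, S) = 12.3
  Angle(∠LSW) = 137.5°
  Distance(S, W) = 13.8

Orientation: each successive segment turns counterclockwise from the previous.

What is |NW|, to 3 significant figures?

11.3

N is at the origin; NT runs at -104.4° with length 20.0, so T = (-4.97, -19.4). ∠NTJ = 60.0° gives TJ at 15.6° from the x-axis; with |TJ| = 9.5, J = (4.18, -16.8). TJ is perpendicular to JK, so JK runs at 106°; with |JK| = 23.3, K = (-2.09, 5.62). ∠JKG = 97.8° gives KG at -172° from the x-axis; with |KG| = 23.4, G = (-25.3, 2.45). The perpendicularity gives GL at right angles to KG, so GL runs at -82.2°; with |GL| = 13.0, L = (-23.5, -10.4). ∠GLS = 122.3° gives LS at -24.5° from the x-axis; with |LS| = 12.3, S = (-12.3, -15.5). ∠LSW = 137.5° gives SW at 18.0° from the x-axis; with |SW| = 13.8, W = (0.808, -11.3). Then |NW| = |W − N| = 11.3.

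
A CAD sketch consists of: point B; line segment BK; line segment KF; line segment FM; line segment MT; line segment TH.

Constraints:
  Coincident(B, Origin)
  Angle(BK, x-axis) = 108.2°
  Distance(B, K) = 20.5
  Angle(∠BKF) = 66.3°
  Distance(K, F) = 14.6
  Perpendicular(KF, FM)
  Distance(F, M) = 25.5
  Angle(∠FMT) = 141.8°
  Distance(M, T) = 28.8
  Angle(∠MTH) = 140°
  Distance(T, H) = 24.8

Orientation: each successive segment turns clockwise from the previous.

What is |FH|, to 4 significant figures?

67.84

B is at the origin; BK runs at 108.2° with length 20.5, so K = (-6.403, 19.47). ∠BKF = 66.3° gives KF at -5.500° from the x-axis; with |KF| = 14.6, F = (8.130, 18.08). KF ⟂ FM, so FM runs at -95.50°; with |FM| = 25.5, M = (5.686, -7.308). ∠FMT = 141.8° gives MT at -133.7° from the x-axis; with |MT| = 28.8, T = (-14.21, -28.13). ∠MTH = 140.0° gives TH at -173.7° from the x-axis; with |TH| = 24.8, H = (-38.86, -30.85). Then |FH| = |H − F| = 67.84.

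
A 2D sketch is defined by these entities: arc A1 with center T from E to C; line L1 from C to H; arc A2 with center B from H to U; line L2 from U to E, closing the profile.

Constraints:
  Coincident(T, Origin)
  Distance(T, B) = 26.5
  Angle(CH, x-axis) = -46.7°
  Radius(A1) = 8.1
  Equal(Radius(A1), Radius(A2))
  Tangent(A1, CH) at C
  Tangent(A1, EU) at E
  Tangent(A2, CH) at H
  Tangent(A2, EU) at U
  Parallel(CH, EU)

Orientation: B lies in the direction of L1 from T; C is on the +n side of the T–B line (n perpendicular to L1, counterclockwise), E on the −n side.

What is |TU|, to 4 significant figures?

27.71

The slot axis is L1's direction at -46.7°, so u = (cos -46.7°, sin -46.7°) = (0.6858, -0.7278) and n = (−sin -46.7°, cos -46.7°) = (0.7278, 0.6858). T is at the origin and B lies 26.5 along u from T, so B = 26.5·u = (18.17, -19.29). Tangency of A1 to both parallel lines with radius 8.1 puts C and E at T ± 8.1·n: C = (5.895, 5.555), E = (-5.895, -5.555). Equal radii place H and U the same way about B: H = B + 8.1·n = (24.07, -13.73), U = B − 8.1·n = (12.28, -24.84). Then |TU| = |U − T| = 27.71.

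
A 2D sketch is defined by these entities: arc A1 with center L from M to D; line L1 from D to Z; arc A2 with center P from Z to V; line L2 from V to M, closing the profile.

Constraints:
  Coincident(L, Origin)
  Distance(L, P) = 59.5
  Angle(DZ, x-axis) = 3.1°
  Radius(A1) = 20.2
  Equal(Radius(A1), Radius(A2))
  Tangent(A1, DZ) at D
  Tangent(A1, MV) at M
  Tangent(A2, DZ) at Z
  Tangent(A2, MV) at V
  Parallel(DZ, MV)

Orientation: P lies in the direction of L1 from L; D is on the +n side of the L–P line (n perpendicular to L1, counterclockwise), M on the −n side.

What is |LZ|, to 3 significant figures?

62.8

Tangency of A1 to both parallel lines with radius 20.2 puts D and M at L ± 20.2·n: D = (-1.09, 20.2), M = (1.09, -20.2). Equal radii place Z and V the same way about P: Z = P + 20.2·n = (58.3, 23.4), V = P − 20.2·n = (60.5, -17.0). Then |LZ| = |Z − L| = 62.8.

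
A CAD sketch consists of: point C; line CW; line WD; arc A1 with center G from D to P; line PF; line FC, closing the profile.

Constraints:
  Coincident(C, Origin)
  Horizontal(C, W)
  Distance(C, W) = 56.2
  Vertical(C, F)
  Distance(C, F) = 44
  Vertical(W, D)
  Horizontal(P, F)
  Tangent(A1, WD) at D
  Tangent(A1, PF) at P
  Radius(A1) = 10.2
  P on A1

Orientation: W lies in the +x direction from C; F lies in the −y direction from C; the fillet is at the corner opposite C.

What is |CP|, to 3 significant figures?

63.7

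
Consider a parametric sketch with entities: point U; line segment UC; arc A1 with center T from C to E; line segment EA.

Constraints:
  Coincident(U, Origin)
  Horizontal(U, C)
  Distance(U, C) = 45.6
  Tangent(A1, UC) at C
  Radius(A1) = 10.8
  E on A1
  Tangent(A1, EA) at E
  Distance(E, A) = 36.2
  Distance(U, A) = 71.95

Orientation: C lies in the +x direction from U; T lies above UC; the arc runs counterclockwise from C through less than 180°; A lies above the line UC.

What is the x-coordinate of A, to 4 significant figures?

53.91

U is at the origin; UC is horizontal with |UC| = 45.6 and C on the +x side, so C = (45.60, 0.000). A1 meets UC tangentially, so TC is at right angles to UC, so T = C + (0, 10.8) = (45.60, 10.80). Since TE ⟂ EA (tangency), |TA| = √(10.8² + 36.2²) = 37.78 regardless of where E sits on A1. So A lies on both circle(U, 71.95) and circle(T, 37.78); the above-UC intersection is A = (53.91, 47.65). E is the foot of the tangent from A: E = (56.37, 11.54).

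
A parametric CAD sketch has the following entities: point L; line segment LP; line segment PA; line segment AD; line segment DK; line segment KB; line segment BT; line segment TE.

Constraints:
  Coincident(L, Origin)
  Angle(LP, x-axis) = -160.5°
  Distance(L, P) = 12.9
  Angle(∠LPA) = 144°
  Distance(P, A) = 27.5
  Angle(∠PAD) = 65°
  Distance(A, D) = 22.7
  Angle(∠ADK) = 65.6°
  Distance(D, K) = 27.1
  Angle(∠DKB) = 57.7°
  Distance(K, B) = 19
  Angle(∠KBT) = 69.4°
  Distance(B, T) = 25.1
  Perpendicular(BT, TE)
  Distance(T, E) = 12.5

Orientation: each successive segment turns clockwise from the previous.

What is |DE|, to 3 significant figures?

16.5

L is at the origin; LP runs at -160.5° with length 12.9, so P = (-12.2, -4.31). ∠LPA = 144.0° gives PA at 164° from the x-axis; with |PA| = 27.5, A = (-38.5, 3.50). ∠PAD = 65.0° gives AD at 48.5° from the x-axis; with |AD| = 22.7, D = (-23.5, 20.5). ∠ADK = 65.6° gives DK at -65.9° from the x-axis; with |DK| = 27.1, K = (-12.4, -4.23). ∠DKB = 57.7° gives KB at 172° from the x-axis; with |KB| = 19.0, B = (-31.2, -1.52). ∠KBT = 69.4° gives BT at 61.2° from the x-axis; with |BT| = 25.1, T = (-19.1, 20.5). BT is perpendicular to TE, so TE runs at -28.8°; with |TE| = 12.5, E = (-8.18, 14.5). Then |DE| = |E − D| = 16.5.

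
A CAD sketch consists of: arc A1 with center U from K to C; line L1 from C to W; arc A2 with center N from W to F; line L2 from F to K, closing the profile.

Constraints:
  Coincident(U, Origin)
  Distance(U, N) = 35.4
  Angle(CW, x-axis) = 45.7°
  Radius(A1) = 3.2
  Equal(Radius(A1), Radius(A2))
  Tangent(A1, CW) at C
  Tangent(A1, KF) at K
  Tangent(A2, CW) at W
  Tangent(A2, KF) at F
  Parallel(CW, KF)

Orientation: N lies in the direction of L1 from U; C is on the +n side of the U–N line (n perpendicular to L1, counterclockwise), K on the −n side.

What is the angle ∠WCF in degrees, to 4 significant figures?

10.25°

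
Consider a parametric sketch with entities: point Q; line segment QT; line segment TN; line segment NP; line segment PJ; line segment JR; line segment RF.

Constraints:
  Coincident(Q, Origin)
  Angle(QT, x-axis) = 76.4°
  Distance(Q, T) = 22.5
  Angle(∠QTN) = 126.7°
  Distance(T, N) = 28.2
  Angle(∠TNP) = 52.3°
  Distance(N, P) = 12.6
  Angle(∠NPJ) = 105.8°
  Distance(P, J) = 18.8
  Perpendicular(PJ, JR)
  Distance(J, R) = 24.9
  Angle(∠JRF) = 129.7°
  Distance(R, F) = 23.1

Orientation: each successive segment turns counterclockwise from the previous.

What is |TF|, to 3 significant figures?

43.8

Q is at the origin; QT runs at 76.4° with length 22.5, so T = (5.29, 21.9). ∠QTN = 126.7° gives TN at 130° from the x-axis; with |TN| = 28.2, N = (-12.7, 43.6). ∠TNP = 52.3° gives NP at -103° from the x-axis; with |NP| = 12.6, P = (-15.5, 31.3). ∠NPJ = 105.8° gives PJ at -28.4° from the x-axis; with |PJ| = 18.8, J = (1.07, 22.3). The perpendicularity gives JR at right angles to PJ, so JR runs at 61.6°; with |JR| = 24.9, R = (12.9, 44.2). ∠JRF = 129.7° gives RF at 112° from the x-axis; with |RF| = 23.1, F = (4.29, 65.7). Then |TF| = |F − T| = 43.8.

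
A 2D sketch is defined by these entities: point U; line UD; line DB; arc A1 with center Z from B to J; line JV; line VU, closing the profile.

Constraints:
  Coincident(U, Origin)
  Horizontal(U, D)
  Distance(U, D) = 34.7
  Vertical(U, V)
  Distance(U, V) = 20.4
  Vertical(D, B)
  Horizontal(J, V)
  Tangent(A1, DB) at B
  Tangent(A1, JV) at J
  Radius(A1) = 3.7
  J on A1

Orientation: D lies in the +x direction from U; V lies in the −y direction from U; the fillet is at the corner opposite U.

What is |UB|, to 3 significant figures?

38.5

U is at the origin; U and D share the same y with |UD| = 34.7 and D on the +x side, so D = (34.7, 0.00). UV is vertical with |UV| = 20.4 and V on the −y side, so V = (0.00, -20.4). The virtual corner opposite U is at (34.7, -20.4). The tangent condition forces ZB to be normal to DB and since A1 is tangent to JV there, ZJ ⟂ JV, with radius 3.7, so the center Z sits 3.7 in from both sides at Z = (31.0, -16.7). That places the tangent points at B = (34.7, -16.7) on DB and J = (31.0, -20.4) on JV. Then |UB| = |B − U| = 38.5.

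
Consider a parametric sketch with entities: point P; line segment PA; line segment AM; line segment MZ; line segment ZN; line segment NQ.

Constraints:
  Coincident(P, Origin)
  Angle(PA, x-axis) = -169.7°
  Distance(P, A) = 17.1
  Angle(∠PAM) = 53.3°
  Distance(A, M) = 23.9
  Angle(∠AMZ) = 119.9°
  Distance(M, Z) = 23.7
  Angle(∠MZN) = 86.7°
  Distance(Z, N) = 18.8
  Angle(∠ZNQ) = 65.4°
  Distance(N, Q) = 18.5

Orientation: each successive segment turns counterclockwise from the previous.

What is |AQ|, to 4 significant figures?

21.05

∠MZN = 86.7° gives ZN at 110.4° from the x-axis; with |ZN| = 18.8, N = (16.75, 5.232). ∠ZNQ = 65.4° gives NQ at -135.0° from the x-axis; with |NQ| = 18.5, Q = (3.673, -7.849). Then |AQ| = |Q − A| = 21.05.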